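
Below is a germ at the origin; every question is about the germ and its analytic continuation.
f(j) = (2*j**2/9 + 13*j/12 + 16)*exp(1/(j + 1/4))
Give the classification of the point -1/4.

The exponent 1/(j - (-1/4)) has a pole at -1/4, so exp(1/(j - (-1/4))) takes every nonzero value near it: an essential singularity (not a pole of any order).

The point is an essential singularity.


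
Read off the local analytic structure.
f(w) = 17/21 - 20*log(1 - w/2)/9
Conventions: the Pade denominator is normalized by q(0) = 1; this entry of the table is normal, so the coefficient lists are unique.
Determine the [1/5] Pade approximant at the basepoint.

The Pade approximant has numerator coefficients [17/21, 208123492925/225997871652]; denominator coefficients [1, -842848105/3587267804, -55556165/2690450853, -116546465/21523606824, -193775365/129141640944, -413118979/516566563776].

Taylor coefficients needed (expand at 0): a_0 = 17/21, a_1 = 10/9, a_2 = 5/18, a_3 = 5/54, a_4 = 5/144, a_5 = 1/72, a_6 = 5/864.
Write the denominator as Q(w) = 1 + q1*w + q2*w^2 + q3*w^3 + q4*w^4 + q5*w^5. Requiring Q*f - P = O(w^7) with deg P <= 1 kills the coefficients of w^2..w^6 in Q*f:
  w^2: a_2 + q1*a_1 + q2*a_0 = 0, i.e. 5/18 + (10/9)*q1 + (17/21)*q2 = 0.
  w^3: a_3 + q1*a_2 + q2*a_1 + q3*a_0 = 0, i.e. 5/54 + (5/18)*q1 + (10/9)*q2 + (17/21)*q3 = 0.
  w^4: a_4 + q1*a_3 + q2*a_2 + q3*a_1 + q4*a_0 = 0, i.e. 5/144 + (5/54)*q1 + (5/18)*q2 + (10/9)*q3 + (17/21)*q4 = 0.
  w^5: a_5 + q1*a_4 + q2*a_3 + q3*a_2 + q4*a_1 + q5*a_0 = 0, i.e. 1/72 + (5/144)*q1 + (5/54)*q2 + (5/18)*q3 + (10/9)*q4 + (17/21)*q5 = 0.
  w^6: a_6 + q1*a_5 + q2*a_4 + q3*a_3 + q4*a_2 + q5*a_1 = 0, i.e. 5/864 + (1/72)*q1 + (5/144)*q2 + (5/54)*q3 + (5/18)*q4 + (10/9)*q5 = 0.
Solving this linear system: q1 = -842848105/3587267804, q2 = -55556165/2690450853, q3 = -116546465/21523606824, q4 = -193775365/129141640944, q5 = -413118979/516566563776.
The numerator is Q*f truncated at degree 1: P0 = a_0 = 17/21; P1 = a_1 + q1*a_0 = 208123492925/225997871652.


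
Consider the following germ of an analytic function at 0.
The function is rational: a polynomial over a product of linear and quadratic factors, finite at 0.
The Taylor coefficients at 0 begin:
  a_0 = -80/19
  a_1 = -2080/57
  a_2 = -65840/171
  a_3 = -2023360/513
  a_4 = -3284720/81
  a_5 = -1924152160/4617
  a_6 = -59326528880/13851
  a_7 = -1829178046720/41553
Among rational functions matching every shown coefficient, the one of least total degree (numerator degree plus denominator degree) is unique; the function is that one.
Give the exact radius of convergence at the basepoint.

No rational of total degree below 4 reproduces all 8 coefficients; solving the [0/4] Pade equations on them gives f(w) = -20/(19*(w + 1)**2*(w**2 - 8*w/3 + 1/4)), whose expansion matches every shown term.
Denominator factor (w + 1)^2: pole of order 2 at -1, modulus 1.
Denominator factor (w**2 - 8*w/3 + 1/4): discriminant 55/9, real irrational roots 4/3 + (1/6)*sqrt(55) and 4/3 - (1/6)*sqrt(55); poles of order 1, moduli 4/3 + (1/6)*sqrt(55) and 4/3 - (1/6)*sqrt(55).
The radius of convergence is the smallest modulus among the singular points: 4/3 - (1/6)*sqrt(55).

The radius of convergence is 4/3 - (1/6)*sqrt(55).


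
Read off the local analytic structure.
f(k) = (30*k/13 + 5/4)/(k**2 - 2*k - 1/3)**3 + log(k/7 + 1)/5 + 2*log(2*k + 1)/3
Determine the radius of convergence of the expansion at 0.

The radius of convergence is -1 + (2/3)*sqrt(3).

Denominator factor (k**2 - 2*k - 1/3)^3: discriminant 16/3, real irrational roots 1 + (2/3)*sqrt(3) and 1 - (2/3)*sqrt(3); poles of order 3, moduli 1 + (2/3)*sqrt(3) and -1 + (2/3)*sqrt(3).
Branch term (2/3)*log(1 - k/(-1/2)): its argument vanishes at k = -1/2, a logarithmic branch point, modulus 1/2.
Branch term (1/5)*log(1 - k/(-7)): its argument vanishes at k = -7, a logarithmic branch point, modulus 7.
The radius of convergence is the smallest modulus among the singular points: -1 + (2/3)*sqrt(3).


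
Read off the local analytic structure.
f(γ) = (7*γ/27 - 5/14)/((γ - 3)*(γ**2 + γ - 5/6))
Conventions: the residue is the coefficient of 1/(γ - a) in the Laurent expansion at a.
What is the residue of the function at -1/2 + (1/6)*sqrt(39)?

The factor γ**2 + γ - 5/6 splits as (γ - a)(γ - a') with a = -1/2 + (1/6)*sqrt(39), a' = -1/2 - (1/6)*sqrt(39). At the order-1 pole a set g(γ) = (γ - a)*f(γ) = [(7*γ/27 - 5/14)/(γ - 3)] / (γ - a').
Simple pole: residue = g(a) at a = -1/2 + (1/6)*sqrt(39), which is -53/2814 + (461/47034)*sqrt(39).

The residue is -53/2814 + (461/47034)*sqrt(39).


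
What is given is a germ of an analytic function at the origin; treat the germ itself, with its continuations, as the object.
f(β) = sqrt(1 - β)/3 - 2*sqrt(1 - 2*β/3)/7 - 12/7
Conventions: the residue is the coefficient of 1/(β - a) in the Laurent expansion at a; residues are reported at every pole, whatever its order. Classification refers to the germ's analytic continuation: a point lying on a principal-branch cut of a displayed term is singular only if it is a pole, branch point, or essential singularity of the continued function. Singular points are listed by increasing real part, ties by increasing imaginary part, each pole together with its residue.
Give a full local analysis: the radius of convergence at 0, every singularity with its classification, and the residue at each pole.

Radius of convergence at 0: 1.
At 1: an algebraic (square-root) branch point.
At 3/2: an algebraic (square-root) branch point.

Branch term (-2/7)*sqrt(1 - β/(3/2)): its argument vanishes at β = 3/2, a square-root branch point, modulus 3/2.
Branch term (1/3)*sqrt(1 - β/(1)): its argument vanishes at β = 1, a square-root branch point, modulus 1.
The radius of convergence is the smallest modulus among the singular points: 1.
List the singular points by increasing real part (a conjugate pair: the negative imaginary part first).


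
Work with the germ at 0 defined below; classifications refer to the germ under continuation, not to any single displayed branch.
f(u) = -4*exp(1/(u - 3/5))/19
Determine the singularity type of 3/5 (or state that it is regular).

The exponent 1/(u - (3/5)) has a pole at 3/5, so exp(1/(u - (3/5))) takes every nonzero value near it: an essential singularity (not a pole of any order).

The point is an essential singularity.


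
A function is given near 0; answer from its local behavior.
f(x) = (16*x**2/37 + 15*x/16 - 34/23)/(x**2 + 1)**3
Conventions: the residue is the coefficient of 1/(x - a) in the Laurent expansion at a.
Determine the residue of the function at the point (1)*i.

The factor x**2 + 1 splits as (x - a)(x - a') with a = (1)*i, a' = -(1)*i. At the order-3 pole a set g(x) = (x - a)^3*f(x) = [16*x**2/37 + 15*x/16 - 34/23] / (x - a')^3.
Order-3 pole: residue = g''(a)/2; g''((1)*i) = (1703/3404)*i, so the residue is (1703/6808)*i.

The residue is (1703/6808)*i.


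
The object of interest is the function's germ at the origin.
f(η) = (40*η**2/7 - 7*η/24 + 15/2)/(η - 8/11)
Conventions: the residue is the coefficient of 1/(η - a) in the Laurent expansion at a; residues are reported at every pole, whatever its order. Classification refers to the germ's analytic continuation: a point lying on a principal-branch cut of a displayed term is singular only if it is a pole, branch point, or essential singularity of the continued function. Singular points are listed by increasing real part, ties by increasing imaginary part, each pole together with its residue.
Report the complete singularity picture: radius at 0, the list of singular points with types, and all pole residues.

Radius of convergence at 0: 8/11.
At 8/11: a pole of order 1; residue 52397/5082.

Denominator factor (η - 8/11): pole of order 1 at 8/11, modulus 8/11.
The radius of convergence is the smallest modulus among the singular points: 8/11.
At the order-1 pole 8/11 set g(η) = (η - (8/11))*f(η) = 40*η**2/7 - 7*η/24 + 15/2.
Simple pole: residue = g(a) at a = 8/11, which is 52397/5082.


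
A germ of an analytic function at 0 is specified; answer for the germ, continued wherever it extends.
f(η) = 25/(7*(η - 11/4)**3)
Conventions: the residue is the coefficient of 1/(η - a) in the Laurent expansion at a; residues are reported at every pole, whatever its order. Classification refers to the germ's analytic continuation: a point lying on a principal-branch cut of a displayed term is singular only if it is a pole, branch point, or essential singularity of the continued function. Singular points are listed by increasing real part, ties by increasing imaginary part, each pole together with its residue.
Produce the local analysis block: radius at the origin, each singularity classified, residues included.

Radius of convergence at 0: 11/4.
At 11/4: a pole of order 3; residue 0.

Denominator factor (η - 11/4)^3: pole of order 3 at 11/4, modulus 11/4.
The radius of convergence is the smallest modulus among the singular points: 11/4.
At the order-3 pole 11/4 set g(η) = (η - (11/4))^3*f(η) = 25/7.
Order-3 pole: residue = g''(a)/2; g''(11/4) = 0, so the residue is 0.


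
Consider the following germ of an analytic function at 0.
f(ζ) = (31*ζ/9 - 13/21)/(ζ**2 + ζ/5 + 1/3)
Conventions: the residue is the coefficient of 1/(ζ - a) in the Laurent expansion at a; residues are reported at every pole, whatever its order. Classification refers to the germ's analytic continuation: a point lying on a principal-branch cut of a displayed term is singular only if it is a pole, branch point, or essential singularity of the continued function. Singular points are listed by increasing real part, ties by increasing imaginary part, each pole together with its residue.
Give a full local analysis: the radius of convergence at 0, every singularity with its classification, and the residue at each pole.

Denominator factor (ζ**2 + ζ/5 + 1/3): discriminant -97/75, complex-conjugate roots (-1/10) + ((1/30)*sqrt(291))*i and (-1/10) - ((1/30)*sqrt(291))*i; poles of order 1, moduli (1/3)*sqrt(3) and (1/3)*sqrt(3).
The radius of convergence is the smallest modulus among the singular points: (1/3)*sqrt(3).
The factor ζ**2 + ζ/5 + 1/3 splits as (ζ - a)(ζ - a') with a = (-1/10) - ((1/30)*sqrt(291))*i, a' = (-1/10) + ((1/30)*sqrt(291))*i. At the order-1 pole a set g(ζ) = (ζ - a)*f(ζ) = [31*ζ/9 - 13/21] / (ζ - a').
Simple pole: residue = g(a) at a = (-1/10) - ((1/30)*sqrt(291))*i, which is (31/18) - ((607/12222)*sqrt(291))*i.
The factor ζ**2 + ζ/5 + 1/3 splits as (ζ - a)(ζ - a') with a = (-1/10) + ((1/30)*sqrt(291))*i, a' = (-1/10) - ((1/30)*sqrt(291))*i. At the order-1 pole a set g(ζ) = (ζ - a)*f(ζ) = [31*ζ/9 - 13/21] / (ζ - a').
Simple pole: residue = g(a) at a = (-1/10) + ((1/30)*sqrt(291))*i, which is (31/18) + ((607/12222)*sqrt(291))*i.
List the singular points by increasing real part (a conjugate pair: the negative imaginary part first).

Radius of convergence at 0: (1/3)*sqrt(3).
At (-1/10) - ((1/30)*sqrt(291))*i: a pole of order 1; residue (31/18) - ((607/12222)*sqrt(291))*i.
At (-1/10) + ((1/30)*sqrt(291))*i: a pole of order 1; residue (31/18) + ((607/12222)*sqrt(291))*i.


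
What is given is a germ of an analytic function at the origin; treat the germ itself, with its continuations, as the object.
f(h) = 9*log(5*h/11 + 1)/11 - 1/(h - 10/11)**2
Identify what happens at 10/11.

The point is a pole of order 2.

The denominator factor h - 10/11 vanishes at 10/11 and appears to the power 2; the numerator there equals -1, nonzero, and no other factor vanishes.
The branch terms are analytic at this point.
Hence a pole whose order is the multiplicity, 2.


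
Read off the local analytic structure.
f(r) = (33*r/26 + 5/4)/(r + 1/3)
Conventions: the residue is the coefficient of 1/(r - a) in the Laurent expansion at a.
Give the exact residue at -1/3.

The residue is 43/52.

At the order-1 pole -1/3 set g(r) = (r - (-1/3))*f(r) = 33*r/26 + 5/4.
Simple pole: residue = g(a) at a = -1/3, which is 43/52.


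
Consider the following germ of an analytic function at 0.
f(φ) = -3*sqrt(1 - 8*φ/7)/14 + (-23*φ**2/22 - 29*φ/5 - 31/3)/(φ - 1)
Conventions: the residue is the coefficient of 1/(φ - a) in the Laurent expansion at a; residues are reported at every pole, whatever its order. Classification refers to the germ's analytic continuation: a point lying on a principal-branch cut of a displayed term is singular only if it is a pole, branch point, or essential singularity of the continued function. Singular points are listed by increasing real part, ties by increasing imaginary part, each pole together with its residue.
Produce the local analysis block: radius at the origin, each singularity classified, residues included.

Denominator factor (φ - 1): pole of order 1 at 1, modulus 1.
Branch term (-3/14)*sqrt(1 - φ/(7/8)): its argument vanishes at φ = 7/8, a square-root branch point, modulus 7/8.
The radius of convergence is the smallest modulus among the singular points: 7/8.
The branch term is analytic at 1 and contributes nothing to the residue; only the rational part matters.
At the order-1 pole 1 set g(φ) = (φ - (1))*(rational part) = -23*φ**2/22 - 29*φ/5 - 31/3.
Simple pole: residue = g(a) at a = 1, which is -5669/330.
List the singular points by increasing real part (a conjugate pair: the negative imaginary part first).

Radius of convergence at 0: 7/8.
At 7/8: an algebraic (square-root) branch point.
At 1: a pole of order 1; residue -5669/330.


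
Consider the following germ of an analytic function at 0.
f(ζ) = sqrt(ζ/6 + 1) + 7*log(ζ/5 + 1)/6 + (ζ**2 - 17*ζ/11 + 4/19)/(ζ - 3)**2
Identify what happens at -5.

The point is a logarithmic branch point.

The term (7/6)*log(1 - ζ/(-5)) has argument 1 - -5/(-5) = 0 at -5: a logarithmic (infinitely-sheeted) branch point; the remaining terms are analytic or single-valued there.


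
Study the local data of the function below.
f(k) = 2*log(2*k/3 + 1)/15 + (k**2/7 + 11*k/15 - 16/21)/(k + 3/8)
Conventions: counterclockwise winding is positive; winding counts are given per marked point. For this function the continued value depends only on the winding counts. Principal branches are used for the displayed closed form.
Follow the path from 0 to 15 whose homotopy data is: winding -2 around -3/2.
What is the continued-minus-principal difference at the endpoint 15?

Continued minus principal equals -(8/15)*pi*i.

The rational part is single-valued and drops out of the difference; each branch term changes only by its own monodromy.
(2/15)*log(1 - k/(-3/2)): each positive loop around -3/2 adds 2*pi*i to the log, so winding -2 contributes (2/15)*(-2)*2*pi*i = -(8/15)*pi*i.
Summing the contributions at k = 15 gives -(8/15)*pi*i.


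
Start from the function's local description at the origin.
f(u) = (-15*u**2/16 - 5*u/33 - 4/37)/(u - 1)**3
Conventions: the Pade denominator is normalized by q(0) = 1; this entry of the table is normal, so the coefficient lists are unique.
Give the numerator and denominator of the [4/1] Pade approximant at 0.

Taylor coefficients needed (expand at 0): a_0 = 4/37, a_1 = 581/1221, a_2 = 13289/6512, a_3 = 31275/6512, a_4 = 85585/9768, a_5 = 45317/3256.
Write the denominator as Q(u) = 1 + q1*u. Requiring Q*f - P = O(u^6) with deg P <= 4 kills the coefficients of u^5..u^5 in Q*f:
  u^5: a_5 + q1*a_4 = 0, i.e. 45317/3256 + (85585/9768)*q1 = 0.
Solving this linear system: q1 = -135951/85585.
The numerator is Q*f truncated at degree 4: P0 = a_0 = 4/37; P1 = a_1 + q1*a_0 = 31779353/104499285; P2 = a_2 + q1*a_1 = 716072233/557329520; P3 = a_3 + q1*a_2 = 217504509/139332380; P4 = a_4 + q1*a_3 = 378796375/334397712.

The Pade approximant has numerator coefficients [4/37, 31779353/104499285, 716072233/557329520, 217504509/139332380, 378796375/334397712]; denominator coefficients [1, -135951/85585].


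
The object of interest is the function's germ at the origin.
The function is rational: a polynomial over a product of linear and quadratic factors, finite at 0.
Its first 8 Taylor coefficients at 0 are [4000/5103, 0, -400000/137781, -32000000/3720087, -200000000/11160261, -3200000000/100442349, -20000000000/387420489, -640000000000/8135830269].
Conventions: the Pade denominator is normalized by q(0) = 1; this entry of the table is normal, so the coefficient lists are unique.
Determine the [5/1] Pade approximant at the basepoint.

Taylor coefficients needed (read off): a_0 = 4000/5103, a_1 = 0, a_2 = -400000/137781, a_3 = -32000000/3720087, a_4 = -200000000/11160261, a_5 = -3200000000/100442349, a_6 = -20000000000/387420489.
Write the denominator as Q(k) = 1 + q1*k. Requiring Q*f - P = O(k^7) with deg P <= 5 kills the coefficients of k^6..k^6 in Q*f:
  k^6: a_6 + q1*a_5 = 0, i.e. -20000000000/387420489 + (-3200000000/100442349)*q1 = 0.
Solving this linear system: q1 = -175/108.
The numerator is Q*f truncated at degree 5: P0 = a_0 = 4000/5103; P1 = a_1 + q1*a_0 = -25000/19683; P2 = a_2 + q1*a_1 = -400000/137781; P3 = a_3 + q1*a_2 = -14500000/3720087; P4 = a_4 + q1*a_3 = -400000000/100442349; P5 = a_5 + q1*a_4 = -850000000/301327047.

The Pade approximant has numerator coefficients [4000/5103, -25000/19683, -400000/137781, -14500000/3720087, -400000000/100442349, -850000000/301327047]; denominator coefficients [1, -175/108].


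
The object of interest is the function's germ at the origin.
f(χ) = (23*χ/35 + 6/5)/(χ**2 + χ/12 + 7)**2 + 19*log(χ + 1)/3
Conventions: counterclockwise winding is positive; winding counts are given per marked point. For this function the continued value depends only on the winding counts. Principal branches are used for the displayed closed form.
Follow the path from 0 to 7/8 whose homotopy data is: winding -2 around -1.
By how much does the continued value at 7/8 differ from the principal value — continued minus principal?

Continued minus principal equals -(76/3)*pi*i.

The rational part is single-valued and drops out of the difference; each branch term changes only by its own monodromy.
(19/3)*log(1 - χ/(-1)): each positive loop around -1 adds 2*pi*i to the log, so winding -2 contributes (19/3)*(-2)*2*pi*i = -(76/3)*pi*i.
Summing the contributions at χ = 7/8 gives -(76/3)*pi*i.


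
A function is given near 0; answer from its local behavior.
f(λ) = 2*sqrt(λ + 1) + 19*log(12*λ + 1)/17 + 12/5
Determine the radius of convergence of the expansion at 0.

Branch term (19/17)*log(1 - λ/(-1/12)): its argument vanishes at λ = -1/12, a logarithmic branch point, modulus 1/12.
Branch term (2)*sqrt(1 - λ/(-1)): its argument vanishes at λ = -1, a square-root branch point, modulus 1.
The radius of convergence is the smallest modulus among the singular points: 1/12.

The radius of convergence is 1/12.


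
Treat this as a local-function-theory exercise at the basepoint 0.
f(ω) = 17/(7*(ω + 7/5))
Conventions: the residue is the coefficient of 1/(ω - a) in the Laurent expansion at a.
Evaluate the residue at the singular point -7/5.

At the order-1 pole -7/5 set g(ω) = (ω - (-7/5))*f(ω) = 17/7.
Simple pole: residue = g(a) at a = -7/5, which is 17/7.

The residue is 17/7.


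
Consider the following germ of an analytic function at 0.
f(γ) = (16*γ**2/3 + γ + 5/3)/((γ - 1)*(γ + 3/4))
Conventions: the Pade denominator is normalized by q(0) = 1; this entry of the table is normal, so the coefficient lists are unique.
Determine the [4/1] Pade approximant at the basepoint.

Taylor coefficients needed (expand at 0): a_0 = -20/9, a_1 = -16/27, a_2 = -800/81, a_3 = 608/243, a_4 = -10208/729, a_5 = 17504/2187.
Write the denominator as Q(γ) = 1 + q1*γ. Requiring Q*f - P = O(γ^6) with deg P <= 4 kills the coefficients of γ^5..γ^5 in Q*f:
  γ^5: a_5 + q1*a_4 = 0, i.e. 17504/2187 + (-10208/729)*q1 = 0.
Solving this linear system: q1 = 547/957.
The numerator is Q*f truncated at degree 4: P0 = a_0 = -20/9; P1 = a_1 + q1*a_0 = -5348/2871; P2 = a_2 + q1*a_1 = -9776/957; P3 = a_3 + q1*a_2 = -3008/957; P4 = a_4 + q1*a_3 = -12032/957.

The Pade approximant has numerator coefficients [-20/9, -5348/2871, -9776/957, -3008/957, -12032/957]; denominator coefficients [1, 547/957].


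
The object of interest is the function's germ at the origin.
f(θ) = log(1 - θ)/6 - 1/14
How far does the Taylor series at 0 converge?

The radius of convergence is 1.

Branch term (1/6)*log(1 - θ/(1)): its argument vanishes at θ = 1, a logarithmic branch point, modulus 1.
The radius of convergence is the smallest modulus among the singular points: 1.


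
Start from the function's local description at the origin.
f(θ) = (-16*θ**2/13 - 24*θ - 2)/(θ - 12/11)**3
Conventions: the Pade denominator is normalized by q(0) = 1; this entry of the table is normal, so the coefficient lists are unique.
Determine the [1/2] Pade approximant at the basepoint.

Taylor coefficients needed (expand at 0): a_0 = 1331/864, a_1 = 78529/3456, a_2 = 16053191/269568, a_3 = 1044913529/9704448.
Write the denominator as Q(θ) = 1 + q1*θ + q2*θ^2. Requiring Q*f - P = O(θ^4) with deg P <= 1 kills the coefficients of θ^2..θ^3 in Q*f:
  θ^2: a_2 + q1*a_1 + q2*a_0 = 0, i.e. 16053191/269568 + (78529/3456)*q1 + (1331/864)*q2 = 0.
  θ^3: a_3 + q1*a_2 + q2*a_1 = 0, i.e. 1044913529/9704448 + (16053191/269568)*q1 + (78529/3456)*q2 = 0.
Solving this linear system: q1 = -2809666/1004733, q2 = 270666073/104492232.
The numerator is Q*f truncated at degree 1: P0 = a_0 = 1331/864; P1 = a_1 + q1*a_0 = 63942015973/3472357248.

The Pade approximant has numerator coefficients [1331/864, 63942015973/3472357248]; denominator coefficients [1, -2809666/1004733, 270666073/104492232].


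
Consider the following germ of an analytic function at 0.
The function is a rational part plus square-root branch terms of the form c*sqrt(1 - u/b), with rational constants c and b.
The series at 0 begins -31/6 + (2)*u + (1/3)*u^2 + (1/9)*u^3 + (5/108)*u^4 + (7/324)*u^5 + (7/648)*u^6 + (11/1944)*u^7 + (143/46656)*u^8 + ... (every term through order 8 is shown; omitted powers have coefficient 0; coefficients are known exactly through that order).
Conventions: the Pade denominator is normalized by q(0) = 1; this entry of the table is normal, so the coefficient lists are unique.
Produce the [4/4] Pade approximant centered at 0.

Taylor coefficients needed (read off): a_0 = -31/6, a_1 = 2, a_2 = 1/3, a_3 = 1/9, a_4 = 5/108, a_5 = 7/324, a_6 = 7/648, a_7 = 11/1944, a_8 = 143/46656.
Write the denominator as Q(u) = 1 + q1*u + q2*u^2 + q3*u^3 + q4*u^4. Requiring Q*f - P = O(u^9) with deg P <= 4 kills the coefficients of u^5..u^8 in Q*f:
  u^5: a_5 + q1*a_4 + q2*a_3 + q3*a_2 + q4*a_1 = 0, i.e. 7/324 + (5/108)*q1 + (1/9)*q2 + (1/3)*q3 + (2)*q4 = 0.
  u^6: a_6 + q1*a_5 + q2*a_4 + q3*a_3 + q4*a_2 = 0, i.e. 7/648 + (7/324)*q1 + (5/108)*q2 + (1/9)*q3 + (1/3)*q4 = 0.
  u^7: a_7 + q1*a_6 + q2*a_5 + q3*a_4 + q4*a_3 = 0, i.e. 11/1944 + (7/648)*q1 + (7/324)*q2 + (5/108)*q3 + (1/9)*q4 = 0.
  u^8: a_8 + q1*a_7 + q2*a_6 + q3*a_5 + q4*a_4 = 0, i.e. 143/46656 + (11/1944)*q1 + (7/648)*q2 + (7/324)*q3 + (5/108)*q4 = 0.
Solving this linear system: q1 = -7/6, q2 = 5/12, q3 = -5/108, q4 = 1/1296.
The numerator is Q*f truncated at degree 4: P0 = a_0 = -31/6; P1 = a_1 + q1*a_0 = 289/36; P2 = a_2 + q1*a_1 + q2*a_0 = -299/72; P3 = a_3 + q1*a_2 + q2*a_1 + q3*a_0 = 515/648; P4 = a_4 + q1*a_3 + q2*a_2 + q3*a_1 + q4*a_0 = -319/7776.

The Pade approximant has numerator coefficients [-31/6, 289/36, -299/72, 515/648, -319/7776]; denominator coefficients [1, -7/6, 5/12, -5/108, 1/1296].


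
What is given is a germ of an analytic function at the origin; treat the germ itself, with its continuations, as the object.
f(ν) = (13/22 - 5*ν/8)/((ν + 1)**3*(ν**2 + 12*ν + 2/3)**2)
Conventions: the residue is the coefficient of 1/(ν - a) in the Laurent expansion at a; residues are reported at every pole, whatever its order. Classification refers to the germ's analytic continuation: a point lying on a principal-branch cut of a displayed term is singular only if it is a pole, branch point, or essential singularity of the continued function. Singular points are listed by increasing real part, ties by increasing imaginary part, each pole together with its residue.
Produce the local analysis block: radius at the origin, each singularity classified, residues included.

Denominator factor (ν + 1)^3: pole of order 3 at -1, modulus 1.
Denominator factor (ν**2 + 12*ν + 2/3)^2: discriminant 424/3, real irrational roots -6 + (1/3)*sqrt(318) and -6 - (1/3)*sqrt(318); poles of order 2, moduli 6 - (1/3)*sqrt(318) and 6 + (1/3)*sqrt(318).
The radius of convergence is the smallest modulus among the singular points: 6 - (1/3)*sqrt(318).
The factor ν**2 + 12*ν + 2/3 splits as (ν - a)(ν - a') with a = -6 - (1/3)*sqrt(318), a' = -6 + (1/3)*sqrt(318). At the order-2 pole a set g(ν) = (ν - a)^2*f(ν) = [(13/22 - 5*ν/8)/(ν + 1)**3] / (ν - a')^2.
Order-2 pole: residue = g'(a); g'(-6 - (1/3)*sqrt(318)) = -929259/81269848 + (584698635/913148012128)*sqrt(318), so the residue is -929259/81269848 + (584698635/913148012128)*sqrt(318).
At the order-3 pole -1 set g(ν) = (ν - (-1))^3*f(ν) = (13/22 - 5*ν/8)/(ν**2 + 12*ν + 2/3)**2.
Order-3 pole: residue = g''(a)/2; g''(-1) = 929259/20317462, so the residue is 929259/40634924.
The factor ν**2 + 12*ν + 2/3 splits as (ν - a)(ν - a') with a = -6 + (1/3)*sqrt(318), a' = -6 - (1/3)*sqrt(318). At the order-2 pole a set g(ν) = (ν - a)^2*f(ν) = [(13/22 - 5*ν/8)/(ν + 1)**3] / (ν - a')^2.
Order-2 pole: residue = g'(a); g'(-6 + (1/3)*sqrt(318)) = -929259/81269848 - (584698635/913148012128)*sqrt(318), so the residue is -929259/81269848 - (584698635/913148012128)*sqrt(318).
List the singular points by increasing real part (a conjugate pair: the negative imaginary part first).

Radius of convergence at 0: 6 - (1/3)*sqrt(318).
At -6 - (1/3)*sqrt(318): a pole of order 2; residue -929259/81269848 + (584698635/913148012128)*sqrt(318).
At -1: a pole of order 3; residue 929259/40634924.
At -6 + (1/3)*sqrt(318): a pole of order 2; residue -929259/81269848 - (584698635/913148012128)*sqrt(318).


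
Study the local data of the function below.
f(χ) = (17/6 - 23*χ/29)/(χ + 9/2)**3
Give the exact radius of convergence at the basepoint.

Denominator factor (χ + 9/2)^3: pole of order 3 at -9/2, modulus 9/2.
The radius of convergence is the smallest modulus among the singular points: 9/2.

The radius of convergence is 9/2.


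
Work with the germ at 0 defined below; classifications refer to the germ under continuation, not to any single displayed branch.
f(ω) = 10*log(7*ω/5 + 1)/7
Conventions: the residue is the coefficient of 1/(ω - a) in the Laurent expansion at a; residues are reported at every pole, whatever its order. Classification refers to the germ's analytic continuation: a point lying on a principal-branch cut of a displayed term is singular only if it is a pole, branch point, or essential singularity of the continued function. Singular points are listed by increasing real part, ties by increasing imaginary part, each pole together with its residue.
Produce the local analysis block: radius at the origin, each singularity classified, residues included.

Radius of convergence at 0: 5/7.
At -5/7: a logarithmic branch point.

Branch term (10/7)*log(1 - ω/(-5/7)): its argument vanishes at ω = -5/7, a logarithmic branch point, modulus 5/7.
The radius of convergence is the smallest modulus among the singular points: 5/7.


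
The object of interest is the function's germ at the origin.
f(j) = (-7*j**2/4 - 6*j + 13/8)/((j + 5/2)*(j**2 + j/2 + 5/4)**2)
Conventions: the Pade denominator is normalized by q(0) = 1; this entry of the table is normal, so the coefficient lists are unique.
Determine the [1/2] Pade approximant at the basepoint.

The Pade approximant has numerator coefficients [52/125, -15555944/9339375]; denominator coefficients [1, 66376/74715, 203278/124525].

Taylor coefficients needed (expand at 0): a_0 = 52/125, a_1 = -1272/625, a_2 = 3528/3125, a_3 = 7248/3125.
Write the denominator as Q(j) = 1 + q1*j + q2*j^2. Requiring Q*f - P = O(j^4) with deg P <= 1 kills the coefficients of j^2..j^3 in Q*f:
  j^2: a_2 + q1*a_1 + q2*a_0 = 0, i.e. 3528/3125 + (-1272/625)*q1 + (52/125)*q2 = 0.
  j^3: a_3 + q1*a_2 + q2*a_1 = 0, i.e. 7248/3125 + (3528/3125)*q1 + (-1272/625)*q2 = 0.
Solving this linear system: q1 = 66376/74715, q2 = 203278/124525.
The numerator is Q*f truncated at degree 1: P0 = a_0 = 52/125; P1 = a_1 + q1*a_0 = -15555944/9339375.


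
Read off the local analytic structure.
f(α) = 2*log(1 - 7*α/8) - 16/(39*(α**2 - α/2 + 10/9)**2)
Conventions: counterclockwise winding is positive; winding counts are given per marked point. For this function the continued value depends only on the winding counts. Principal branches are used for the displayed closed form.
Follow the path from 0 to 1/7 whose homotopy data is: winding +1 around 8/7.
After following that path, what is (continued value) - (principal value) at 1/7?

The rational part is single-valued and drops out of the difference; each branch term changes only by its own monodromy.
(2)*log(1 - α/(8/7)): each positive loop around 8/7 adds 2*pi*i to the log, so winding +1 contributes (2)*(1)*2*pi*i = (4)*pi*i.
Summing the contributions at α = 1/7 gives (4)*pi*i.

Continued minus principal equals (4)*pi*i.


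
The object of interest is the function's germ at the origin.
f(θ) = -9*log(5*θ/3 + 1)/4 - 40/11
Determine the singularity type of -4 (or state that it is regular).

The point is a regular point.

There is no denominator, hence no pole anywhere.
Branch term log(1 - θ/(-3/5)): argument at -4 is -17/3, nonzero, so -4 is not its branch point (a point on a principal cut is still regular for the continued germ).
So the germ continues analytically to -4.


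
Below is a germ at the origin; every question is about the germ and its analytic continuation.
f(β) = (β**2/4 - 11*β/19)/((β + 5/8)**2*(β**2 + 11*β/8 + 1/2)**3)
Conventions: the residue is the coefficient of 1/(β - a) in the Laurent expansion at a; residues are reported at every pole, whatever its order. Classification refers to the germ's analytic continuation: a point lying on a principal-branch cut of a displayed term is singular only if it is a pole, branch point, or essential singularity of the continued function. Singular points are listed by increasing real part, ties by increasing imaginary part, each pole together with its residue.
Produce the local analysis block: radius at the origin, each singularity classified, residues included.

Radius of convergence at 0: 5/8.
At (-11/16) - ((1/16)*sqrt(7))*i: a pole of order 3; residue (1993984/19) - ((72310528/6517)*sqrt(7))*i.
At (-11/16) + ((1/16)*sqrt(7))*i: a pole of order 3; residue (1993984/19) + ((72310528/6517)*sqrt(7))*i.
At -5/8: a pole of order 2; residue -3987968/19.


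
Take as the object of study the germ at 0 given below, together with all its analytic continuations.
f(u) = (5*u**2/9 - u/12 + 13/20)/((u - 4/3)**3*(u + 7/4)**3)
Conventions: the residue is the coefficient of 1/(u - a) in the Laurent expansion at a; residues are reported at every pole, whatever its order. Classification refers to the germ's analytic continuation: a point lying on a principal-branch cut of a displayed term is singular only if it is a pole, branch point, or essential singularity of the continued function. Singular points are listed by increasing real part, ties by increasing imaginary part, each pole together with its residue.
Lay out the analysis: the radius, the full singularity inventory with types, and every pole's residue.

Radius of convergence at 0: 4/3.
At -7/4: a pole of order 3; residue -1876224/346719785.
At 4/3: a pole of order 3; residue 1876224/346719785.

Denominator factor (u - 4/3)^3: pole of order 3 at 4/3, modulus 4/3.
Denominator factor (u + 7/4)^3: pole of order 3 at -7/4, modulus 7/4.
The radius of convergence is the smallest modulus among the singular points: 4/3.
At the order-3 pole -7/4 set g(u) = (u - (-7/4))^3*f(u) = (5*u**2/9 - u/12 + 13/20)/(u - 4/3)**3.
Order-3 pole: residue = g''(a)/2; g''(-7/4) = -3752448/346719785, so the residue is -1876224/346719785.
At the order-3 pole 4/3 set g(u) = (u - (4/3))^3*f(u) = (5*u**2/9 - u/12 + 13/20)/(u + 7/4)**3.
Order-3 pole: residue = g''(a)/2; g''(4/3) = 3752448/346719785, so the residue is 1876224/346719785.
List the singular points by increasing real part (a conjugate pair: the negative imaginary part first).


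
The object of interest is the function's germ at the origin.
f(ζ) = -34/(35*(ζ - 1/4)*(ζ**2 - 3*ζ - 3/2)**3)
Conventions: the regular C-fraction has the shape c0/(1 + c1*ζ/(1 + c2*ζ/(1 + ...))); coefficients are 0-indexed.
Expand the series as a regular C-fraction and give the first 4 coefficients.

Taylor coefficients (expand at 0): a_0 = -1088/945, a_1 = 2176/945, a_2 = -2176/105, a_3 = 8704/315.
c0 = a_0 = -1088/945. Peel one level at a time: if S = 1 + c*ζ/S' with S'(0) = 1, then c is the ζ-coefficient of S and S' = c*ζ/(S - 1).
S_1 = c0/f = 1 + (2)*ζ + (-14)*ζ^2 + ...; c1 = 2.
S_2 = c1*ζ/(S_1 - 1) = 1 + (7)*ζ + (69)*ζ^2 + ...; c2 = 7.
S_3 = c2*ζ/(S_2 - 1) = 1 + (-69/7)*ζ + ...; c3 = -69/7.

The regular C-fraction coefficients are [-1088/945, 2, 7, -69/7].


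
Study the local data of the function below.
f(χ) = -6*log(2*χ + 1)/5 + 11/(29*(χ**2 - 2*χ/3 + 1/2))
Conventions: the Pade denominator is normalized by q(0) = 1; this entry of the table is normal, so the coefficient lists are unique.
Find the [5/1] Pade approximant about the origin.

Taylor coefficients needed (expand at 0): a_0 = 22/29, a_1 = -604/435, a_2 = 2912/1305, a_3 = -21328/3915, a_4 = 25136/11745, a_5 = -1185824/176175, a_6 = 2049104/105705.
Write the denominator as Q(χ) = 1 + q1*χ. Requiring Q*f - P = O(χ^7) with deg P <= 5 kills the coefficients of χ^6..χ^6 in Q*f:
  χ^6: a_6 + q1*a_5 = 0, i.e. 2049104/105705 + (-1185824/176175)*q1 = 0.
Solving this linear system: q1 = 640345/222342.
The numerator is Q*f truncated at degree 5: P0 = a_0 = 22/29; P1 = a_1 + q1*a_0 = 4278849/5373265; P2 = a_2 + q1*a_1 = -9497134/5373265; P3 = a_3 + q1*a_2 = 5258912/5373265; P4 = a_4 + q1*a_3 = -218413864/16119795; P5 = a_5 + q1*a_4 = -15241976/26866325.

The Pade approximant has numerator coefficients [22/29, 4278849/5373265, -9497134/5373265, 5258912/5373265, -218413864/16119795, -15241976/26866325]; denominator coefficients [1, 640345/222342].


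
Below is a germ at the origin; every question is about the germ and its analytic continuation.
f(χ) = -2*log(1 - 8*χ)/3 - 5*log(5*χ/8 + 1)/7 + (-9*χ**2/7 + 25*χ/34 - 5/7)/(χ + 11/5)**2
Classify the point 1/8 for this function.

The point is a logarithmic branch point.

The term (-2/3)*log(1 - χ/(1/8)) has argument 1 - 1/8/(1/8) = 0 at 1/8: a logarithmic (infinitely-sheeted) branch point; the remaining terms are analytic or single-valued there.


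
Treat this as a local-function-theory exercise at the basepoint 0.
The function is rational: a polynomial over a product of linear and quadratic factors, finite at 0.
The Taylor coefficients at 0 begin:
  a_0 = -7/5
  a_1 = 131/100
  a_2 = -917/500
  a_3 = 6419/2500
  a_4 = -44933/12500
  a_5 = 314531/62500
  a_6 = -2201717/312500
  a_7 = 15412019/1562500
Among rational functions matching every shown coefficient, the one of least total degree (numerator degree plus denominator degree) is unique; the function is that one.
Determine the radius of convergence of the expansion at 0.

The radius of convergence is 5/7.

No rational of total degree below 2 reproduces all 8 coefficients; solving the [1/1] Pade equations on them gives f(h) = (-13*h/28 - 1)/(h + 5/7), whose expansion matches every shown term.
Denominator factor (h + 5/7): pole of order 1 at -5/7, modulus 5/7.
The radius of convergence is the smallest modulus among the singular points: 5/7.


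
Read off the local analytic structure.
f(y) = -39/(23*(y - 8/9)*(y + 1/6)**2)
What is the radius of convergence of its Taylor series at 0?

The radius of convergence is 1/6.

Denominator factor (y - 8/9): pole of order 1 at 8/9, modulus 8/9.
Denominator factor (y + 1/6)^2: pole of order 2 at -1/6, modulus 1/6.
The radius of convergence is the smallest modulus among the singular points: 1/6.


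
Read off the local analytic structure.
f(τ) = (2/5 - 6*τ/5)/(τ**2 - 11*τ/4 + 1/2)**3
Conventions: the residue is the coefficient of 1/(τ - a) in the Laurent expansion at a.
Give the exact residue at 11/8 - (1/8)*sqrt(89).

The factor τ**2 - 11*τ/4 + 1/2 splits as (τ - a)(τ - a') with a = 11/8 - (1/8)*sqrt(89), a' = 11/8 + (1/8)*sqrt(89). At the order-3 pole a set g(τ) = (τ - a)^3*f(τ) = [2/5 - 6*τ/5] / (τ - a')^3.
Order-3 pole: residue = g''(a)/2; g''(11/8 - (1/8)*sqrt(89)) = (15360/704969)*sqrt(89), so the residue is (7680/704969)*sqrt(89).

The residue is (7680/704969)*sqrt(89).


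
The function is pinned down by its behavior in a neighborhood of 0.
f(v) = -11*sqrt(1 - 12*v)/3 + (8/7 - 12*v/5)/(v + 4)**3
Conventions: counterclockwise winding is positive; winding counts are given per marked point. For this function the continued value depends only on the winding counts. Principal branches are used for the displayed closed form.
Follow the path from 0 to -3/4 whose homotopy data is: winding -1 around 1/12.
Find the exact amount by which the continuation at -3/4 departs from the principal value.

The rational part is single-valued and drops out of the difference; each branch term changes only by its own monodromy.
(-11/3)*sqrt(1 - v/(1/12)): winding -1 is odd, the square root flips sign, contributing -2*(-11/3)*sqrt(1 - (-3/4)/(1/12)) = -2*(-11/3)*sqrt(10) = (22/3)*sqrt(10).
Summing the contributions at v = -3/4 gives (22/3)*sqrt(10).

Continued minus principal equals (22/3)*sqrt(10).


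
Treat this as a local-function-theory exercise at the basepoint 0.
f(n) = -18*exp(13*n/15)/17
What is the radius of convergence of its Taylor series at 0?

The radius of convergence is infinite.

The factor exp(13*n/15) is entire and contributes no finite singular point.
The polynomial part has no poles.
No finite singular points: the Taylor series at 0 converges everywhere.


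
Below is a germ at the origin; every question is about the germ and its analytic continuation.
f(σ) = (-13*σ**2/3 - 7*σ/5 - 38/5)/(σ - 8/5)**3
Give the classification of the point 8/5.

The denominator factor σ - 8/5 vanishes at 8/5 and appears to the power 3; the numerator there equals -314/15, nonzero, and no other factor vanishes.
Hence a pole whose order is the multiplicity, 3.

The point is a pole of order 3.


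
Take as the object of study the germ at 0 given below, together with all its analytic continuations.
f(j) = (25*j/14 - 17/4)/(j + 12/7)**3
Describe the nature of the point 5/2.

Denominator factors: j + 12/7 = 59/14 at j = 5/2 — none vanishes.
So the germ continues analytically to 5/2.

The point is a regular point.


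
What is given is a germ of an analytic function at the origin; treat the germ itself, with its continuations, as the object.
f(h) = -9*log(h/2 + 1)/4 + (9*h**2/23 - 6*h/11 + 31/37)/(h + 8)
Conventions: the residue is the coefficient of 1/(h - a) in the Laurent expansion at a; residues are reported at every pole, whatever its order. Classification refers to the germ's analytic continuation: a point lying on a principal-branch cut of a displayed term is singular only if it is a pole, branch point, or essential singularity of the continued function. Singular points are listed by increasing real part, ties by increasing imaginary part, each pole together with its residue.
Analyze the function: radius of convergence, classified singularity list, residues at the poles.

Radius of convergence at 0: 2.
At -8: a pole of order 1; residue 283123/9361.
At -2: a logarithmic branch point.

Denominator factor (h + 8): pole of order 1 at -8, modulus 8.
Branch term (-9/4)*log(1 - h/(-2)): its argument vanishes at h = -2, a logarithmic branch point, modulus 2.
The radius of convergence is the smallest modulus among the singular points: 2.
The branch term is analytic at -8 and contributes nothing to the residue; only the rational part matters.
At the order-1 pole -8 set g(h) = (h - (-8))*(rational part) = 9*h**2/23 - 6*h/11 + 31/37.
Simple pole: residue = g(a) at a = -8, which is 283123/9361.
List the singular points by increasing real part (a conjugate pair: the negative imaginary part first).
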